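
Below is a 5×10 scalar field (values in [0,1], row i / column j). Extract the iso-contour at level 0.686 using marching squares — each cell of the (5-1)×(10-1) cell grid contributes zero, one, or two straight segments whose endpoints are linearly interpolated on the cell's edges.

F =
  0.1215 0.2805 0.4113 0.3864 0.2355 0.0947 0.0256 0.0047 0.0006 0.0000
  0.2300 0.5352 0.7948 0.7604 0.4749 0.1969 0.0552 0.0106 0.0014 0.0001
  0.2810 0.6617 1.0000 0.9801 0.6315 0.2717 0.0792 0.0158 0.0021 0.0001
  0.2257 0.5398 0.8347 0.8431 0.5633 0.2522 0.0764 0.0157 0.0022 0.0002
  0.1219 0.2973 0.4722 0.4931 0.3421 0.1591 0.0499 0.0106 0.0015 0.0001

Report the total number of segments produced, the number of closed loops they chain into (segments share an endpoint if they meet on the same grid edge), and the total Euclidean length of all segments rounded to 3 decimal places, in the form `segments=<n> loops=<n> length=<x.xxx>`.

cell (0,1): code 0100 → (0.716,2.000)–(1.000,1.581)
cell (0,2): code 1100 → (0.801,3.000)–(0.716,2.000)
cell (0,3): code 1000 → (1.000,3.261)–(0.801,3.000)
cell (1,1): code 0110 → (1.000,1.581)–(2.000,1.072)
cell (1,3): code 1001 → (2.000,3.844)–(1.000,3.261)
cell (2,1): code 0110 → (2.000,1.072)–(3.000,1.496)
cell (2,3): code 1001 → (3.000,3.561)–(2.000,3.844)
cell (3,1): code 0010 → (3.000,1.496)–(3.410,2.000)
cell (3,2): code 0011 → (3.410,2.000)–(3.449,3.000)
cell (3,3): code 0001 → (3.449,3.000)–(3.000,3.561)
total: 10 segments, chained into 1 closed loop(s), length Σ = 8.612021

segments=10 loops=1 length=8.612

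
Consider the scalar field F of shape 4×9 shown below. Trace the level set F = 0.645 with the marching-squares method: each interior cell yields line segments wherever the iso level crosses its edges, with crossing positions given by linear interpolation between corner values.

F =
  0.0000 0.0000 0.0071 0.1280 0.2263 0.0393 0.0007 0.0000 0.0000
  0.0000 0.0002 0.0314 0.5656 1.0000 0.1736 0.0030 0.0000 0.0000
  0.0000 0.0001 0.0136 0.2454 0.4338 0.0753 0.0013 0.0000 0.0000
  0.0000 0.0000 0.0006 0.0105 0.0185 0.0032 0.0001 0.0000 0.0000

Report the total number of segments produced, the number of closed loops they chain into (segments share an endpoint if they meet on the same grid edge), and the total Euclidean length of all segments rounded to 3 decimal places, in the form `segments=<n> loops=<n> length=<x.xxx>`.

segments=4 loops=1 length=3.356

cell (0,3): code 0100 → (0.541,4.000)–(1.000,3.183)
cell (0,4): code 1000 → (1.000,4.430)–(0.541,4.000)
cell (1,3): code 0010 → (1.000,3.183)–(1.627,4.000)
cell (1,4): code 0001 → (1.627,4.000)–(1.000,4.430)
total: 4 segments, chained into 1 closed loop(s), length Σ = 3.355817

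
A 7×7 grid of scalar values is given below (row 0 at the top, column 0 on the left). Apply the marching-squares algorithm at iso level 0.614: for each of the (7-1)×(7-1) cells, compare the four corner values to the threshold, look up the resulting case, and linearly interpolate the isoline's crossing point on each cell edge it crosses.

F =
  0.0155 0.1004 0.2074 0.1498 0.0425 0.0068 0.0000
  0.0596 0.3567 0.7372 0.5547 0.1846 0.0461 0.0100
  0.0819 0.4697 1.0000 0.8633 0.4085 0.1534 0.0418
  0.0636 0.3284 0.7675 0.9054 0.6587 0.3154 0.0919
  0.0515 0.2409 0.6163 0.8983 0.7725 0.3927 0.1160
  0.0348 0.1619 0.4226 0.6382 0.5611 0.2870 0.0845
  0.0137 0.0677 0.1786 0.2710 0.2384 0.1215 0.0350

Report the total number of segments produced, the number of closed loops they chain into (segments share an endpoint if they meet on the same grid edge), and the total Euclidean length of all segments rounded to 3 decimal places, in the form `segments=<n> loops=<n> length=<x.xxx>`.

segments=16 loops=1 length=11.251

cell (0,1): code 0100 → (0.767,2.000)–(1.000,1.676)
cell (0,2): code 1000 → (1.000,2.675)–(0.767,2.000)
cell (1,1): code 0110 → (1.000,1.676)–(2.000,1.272)
cell (1,2): code 1101 → (1.192,3.000)–(1.000,2.675)
cell (1,3): code 1000 → (2.000,3.548)–(1.192,3.000)
cell (2,1): code 0110 → (2.000,1.272)–(3.000,1.650)
cell (2,3): code 1101 → (2.821,4.000)–(2.000,3.548)
cell (2,4): code 1000 → (3.000,4.130)–(2.821,4.000)
cell (3,1): code 0110 → (3.000,1.650)–(4.000,1.994)
cell (3,4): code 1001 → (4.000,4.417)–(3.000,4.130)
cell (4,1): code 0010 → (4.000,1.994)–(4.012,2.000)
cell (4,2): code 0111 → (4.012,2.000)–(5.000,2.888)
cell (4,3): code 1011 → (5.000,3.314)–(4.750,4.000)
cell (4,4): code 0001 → (4.750,4.000)–(4.000,4.417)
cell (5,2): code 0010 → (5.000,2.888)–(5.066,3.000)
cell (5,3): code 0001 → (5.066,3.000)–(5.000,3.314)
total: 16 segments, chained into 1 closed loop(s), length Σ = 11.251364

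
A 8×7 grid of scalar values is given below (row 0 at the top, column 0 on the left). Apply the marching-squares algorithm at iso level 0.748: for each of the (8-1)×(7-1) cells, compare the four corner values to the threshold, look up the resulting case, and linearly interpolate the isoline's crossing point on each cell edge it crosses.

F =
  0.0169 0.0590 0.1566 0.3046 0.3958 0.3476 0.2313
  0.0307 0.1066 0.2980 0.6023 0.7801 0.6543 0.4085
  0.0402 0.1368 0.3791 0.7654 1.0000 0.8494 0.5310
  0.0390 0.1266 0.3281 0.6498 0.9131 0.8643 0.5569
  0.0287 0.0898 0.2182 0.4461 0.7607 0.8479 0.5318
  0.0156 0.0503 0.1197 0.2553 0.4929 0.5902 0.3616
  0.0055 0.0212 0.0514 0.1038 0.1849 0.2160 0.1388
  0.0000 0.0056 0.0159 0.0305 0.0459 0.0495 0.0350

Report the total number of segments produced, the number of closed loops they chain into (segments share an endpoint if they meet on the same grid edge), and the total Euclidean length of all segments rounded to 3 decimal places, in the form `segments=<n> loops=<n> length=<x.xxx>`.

cell (0,3): code 0100 → (0.916,4.000)–(1.000,3.819)
cell (0,4): code 1000 → (1.000,4.255)–(0.916,4.000)
cell (1,2): code 0100 → (1.893,3.000)–(2.000,2.955)
cell (1,3): code 1110 → (1.000,3.819)–(1.893,3.000)
cell (1,4): code 1101 → (1.480,5.000)–(1.000,4.255)
cell (1,5): code 1000 → (2.000,5.318)–(1.480,5.000)
cell (2,2): code 0010 → (2.000,2.955)–(2.151,3.000)
cell (2,3): code 0111 → (2.151,3.000)–(3.000,3.373)
cell (2,5): code 1001 → (3.000,5.378)–(2.000,5.318)
cell (3,3): code 0110 → (3.000,3.373)–(4.000,3.960)
cell (3,5): code 1001 → (4.000,5.316)–(3.000,5.378)
cell (4,3): code 0010 → (4.000,3.960)–(4.047,4.000)
cell (4,4): code 0011 → (4.047,4.000)–(4.388,5.000)
cell (4,5): code 0001 → (4.388,5.000)–(4.000,5.316)
total: 14 segments, chained into 1 closed loop(s), length Σ = 9.157967

segments=14 loops=1 length=9.158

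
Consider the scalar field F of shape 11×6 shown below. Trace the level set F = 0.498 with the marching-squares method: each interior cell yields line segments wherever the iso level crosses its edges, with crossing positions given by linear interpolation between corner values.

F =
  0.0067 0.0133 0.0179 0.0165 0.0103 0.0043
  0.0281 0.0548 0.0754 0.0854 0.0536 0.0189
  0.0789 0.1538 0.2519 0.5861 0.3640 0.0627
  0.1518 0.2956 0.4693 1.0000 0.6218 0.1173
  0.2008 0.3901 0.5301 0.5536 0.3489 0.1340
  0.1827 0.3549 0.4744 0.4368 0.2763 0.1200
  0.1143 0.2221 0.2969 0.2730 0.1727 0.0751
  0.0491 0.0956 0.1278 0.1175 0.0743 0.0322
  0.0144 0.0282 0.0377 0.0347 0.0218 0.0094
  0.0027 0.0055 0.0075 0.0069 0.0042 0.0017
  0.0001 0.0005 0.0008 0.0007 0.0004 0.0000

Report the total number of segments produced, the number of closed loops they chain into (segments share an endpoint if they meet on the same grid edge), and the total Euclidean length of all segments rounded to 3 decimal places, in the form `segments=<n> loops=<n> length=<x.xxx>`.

segments=12 loops=1 length=7.947

cell (1,2): code 0100 → (1.824,3.000)–(2.000,2.736)
cell (1,3): code 1000 → (2.000,3.397)–(1.824,3.000)
cell (2,2): code 0110 → (2.000,2.736)–(3.000,2.054)
cell (2,3): code 1101 → (2.520,4.000)–(2.000,3.397)
cell (2,4): code 1000 → (3.000,4.245)–(2.520,4.000)
cell (3,1): code 0100 → (3.472,2.000)–(4.000,1.771)
cell (3,2): code 1110 → (3.000,2.054)–(3.472,2.000)
cell (3,3): code 1011 → (4.000,3.272)–(3.454,4.000)
cell (3,4): code 0001 → (3.454,4.000)–(3.000,4.245)
cell (4,1): code 0010 → (4.000,1.771)–(4.576,2.000)
cell (4,2): code 0011 → (4.576,2.000)–(4.476,3.000)
cell (4,3): code 0001 → (4.476,3.000)–(4.000,3.272)
total: 12 segments, chained into 1 closed loop(s), length Σ = 7.947447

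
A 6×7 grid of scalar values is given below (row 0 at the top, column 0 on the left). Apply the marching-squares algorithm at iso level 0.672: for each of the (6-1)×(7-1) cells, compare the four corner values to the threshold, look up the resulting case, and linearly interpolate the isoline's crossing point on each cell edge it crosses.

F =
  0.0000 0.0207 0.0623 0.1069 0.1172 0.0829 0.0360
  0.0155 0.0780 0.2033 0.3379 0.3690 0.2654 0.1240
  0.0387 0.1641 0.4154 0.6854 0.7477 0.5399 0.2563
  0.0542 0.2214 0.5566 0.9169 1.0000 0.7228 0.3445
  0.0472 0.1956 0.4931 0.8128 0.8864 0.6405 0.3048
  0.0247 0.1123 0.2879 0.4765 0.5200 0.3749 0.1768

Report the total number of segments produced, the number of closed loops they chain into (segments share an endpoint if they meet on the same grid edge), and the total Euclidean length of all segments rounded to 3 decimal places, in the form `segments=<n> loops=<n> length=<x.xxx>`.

segments=12 loops=1 length=8.679

cell (1,2): code 0100 → (1.961,3.000)–(2.000,2.950)
cell (1,3): code 1100 → (1.800,4.000)–(1.961,3.000)
cell (1,4): code 1000 → (2.000,4.364)–(1.800,4.000)
cell (2,2): code 0110 → (2.000,2.950)–(3.000,2.320)
cell (2,4): code 1101 → (2.722,5.000)–(2.000,4.364)
cell (2,5): code 1000 → (3.000,5.134)–(2.722,5.000)
cell (3,2): code 0110 → (3.000,2.320)–(4.000,2.560)
cell (3,4): code 1011 → (4.000,4.872)–(3.617,5.000)
cell (3,5): code 0001 → (3.617,5.000)–(3.000,5.134)
cell (4,2): code 0010 → (4.000,2.560)–(4.419,3.000)
cell (4,3): code 0011 → (4.419,3.000)–(4.585,4.000)
cell (4,4): code 0001 → (4.585,4.000)–(4.000,4.872)
total: 12 segments, chained into 1 closed loop(s), length Σ = 8.678954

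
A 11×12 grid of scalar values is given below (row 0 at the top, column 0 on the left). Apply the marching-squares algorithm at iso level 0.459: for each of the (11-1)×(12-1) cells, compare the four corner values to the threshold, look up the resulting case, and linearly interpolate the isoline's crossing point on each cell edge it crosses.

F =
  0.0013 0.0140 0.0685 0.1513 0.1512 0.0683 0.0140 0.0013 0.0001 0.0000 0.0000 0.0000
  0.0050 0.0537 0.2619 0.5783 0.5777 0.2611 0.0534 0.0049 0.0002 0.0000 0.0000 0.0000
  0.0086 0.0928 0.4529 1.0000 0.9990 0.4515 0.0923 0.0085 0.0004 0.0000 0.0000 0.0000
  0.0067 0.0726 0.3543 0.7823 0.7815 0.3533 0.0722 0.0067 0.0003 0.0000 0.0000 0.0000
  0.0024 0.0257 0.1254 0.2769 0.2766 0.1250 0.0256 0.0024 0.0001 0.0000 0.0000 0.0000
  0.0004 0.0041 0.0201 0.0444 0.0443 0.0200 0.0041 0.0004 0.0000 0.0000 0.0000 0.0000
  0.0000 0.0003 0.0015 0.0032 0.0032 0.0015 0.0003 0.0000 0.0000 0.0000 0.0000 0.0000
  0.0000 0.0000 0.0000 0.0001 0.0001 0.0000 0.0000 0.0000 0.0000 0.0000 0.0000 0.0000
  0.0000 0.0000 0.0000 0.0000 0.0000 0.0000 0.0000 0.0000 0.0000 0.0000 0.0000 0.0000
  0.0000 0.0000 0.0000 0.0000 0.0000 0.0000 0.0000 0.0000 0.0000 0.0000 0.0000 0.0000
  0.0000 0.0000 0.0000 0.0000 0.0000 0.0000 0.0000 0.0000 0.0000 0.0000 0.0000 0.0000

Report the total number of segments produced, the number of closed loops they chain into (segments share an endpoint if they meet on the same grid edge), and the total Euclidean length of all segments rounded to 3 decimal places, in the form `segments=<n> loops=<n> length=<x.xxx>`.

cell (0,2): code 0100 → (0.721,3.000)–(1.000,2.623)
cell (0,3): code 1100 → (0.722,4.000)–(0.721,3.000)
cell (0,4): code 1000 → (1.000,4.375)–(0.722,4.000)
cell (1,2): code 0110 → (1.000,2.623)–(2.000,2.011)
cell (1,4): code 1001 → (2.000,4.986)–(1.000,4.375)
cell (2,2): code 0110 → (2.000,2.011)–(3.000,2.245)
cell (2,4): code 1001 → (3.000,4.753)–(2.000,4.986)
cell (3,2): code 0010 → (3.000,2.245)–(3.640,3.000)
cell (3,3): code 0011 → (3.640,3.000)–(3.639,4.000)
cell (3,4): code 0001 → (3.639,4.000)–(3.000,4.753)
total: 10 segments, chained into 1 closed loop(s), length Σ = 9.311702

segments=10 loops=1 length=9.312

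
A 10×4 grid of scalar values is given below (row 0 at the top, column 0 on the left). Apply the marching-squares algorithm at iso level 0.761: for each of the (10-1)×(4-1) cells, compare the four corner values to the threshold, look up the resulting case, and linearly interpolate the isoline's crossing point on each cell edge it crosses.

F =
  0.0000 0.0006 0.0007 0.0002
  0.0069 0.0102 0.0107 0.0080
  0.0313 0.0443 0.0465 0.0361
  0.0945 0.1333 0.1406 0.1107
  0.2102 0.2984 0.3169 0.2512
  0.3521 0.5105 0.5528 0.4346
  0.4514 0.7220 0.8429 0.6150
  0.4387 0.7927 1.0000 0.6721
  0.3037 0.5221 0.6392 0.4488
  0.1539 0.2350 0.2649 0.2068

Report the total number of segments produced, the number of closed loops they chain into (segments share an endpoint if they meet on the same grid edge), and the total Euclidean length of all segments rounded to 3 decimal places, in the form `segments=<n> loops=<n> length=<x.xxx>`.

segments=8 loops=1 length=5.625

cell (5,1): code 0100 → (5.718,2.000)–(6.000,1.323)
cell (5,2): code 1000 → (6.000,2.359)–(5.718,2.000)
cell (6,0): code 0100 → (6.552,1.000)–(7.000,0.910)
cell (6,1): code 1110 → (6.000,1.323)–(6.552,1.000)
cell (6,2): code 1001 → (7.000,2.729)–(6.000,2.359)
cell (7,0): code 0010 → (7.000,0.910)–(7.117,1.000)
cell (7,1): code 0011 → (7.117,1.000)–(7.662,2.000)
cell (7,2): code 0001 → (7.662,2.000)–(7.000,2.729)
total: 8 segments, chained into 1 closed loop(s), length Σ = 5.624599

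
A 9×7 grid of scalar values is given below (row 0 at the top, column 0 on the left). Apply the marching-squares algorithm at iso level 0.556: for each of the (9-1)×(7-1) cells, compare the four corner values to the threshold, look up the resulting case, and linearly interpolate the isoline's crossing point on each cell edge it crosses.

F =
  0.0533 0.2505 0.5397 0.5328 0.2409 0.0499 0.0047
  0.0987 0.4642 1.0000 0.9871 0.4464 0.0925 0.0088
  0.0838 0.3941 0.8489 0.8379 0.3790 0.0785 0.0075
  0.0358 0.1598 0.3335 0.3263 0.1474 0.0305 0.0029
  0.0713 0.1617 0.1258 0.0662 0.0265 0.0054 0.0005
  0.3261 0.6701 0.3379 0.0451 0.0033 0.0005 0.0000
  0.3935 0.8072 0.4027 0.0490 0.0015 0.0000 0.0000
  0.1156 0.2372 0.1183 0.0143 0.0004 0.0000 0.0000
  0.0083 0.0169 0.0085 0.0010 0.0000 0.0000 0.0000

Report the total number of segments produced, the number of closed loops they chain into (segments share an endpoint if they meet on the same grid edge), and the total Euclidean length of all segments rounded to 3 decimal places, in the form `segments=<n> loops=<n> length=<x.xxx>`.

cell (0,1): code 0100 → (0.035,2.000)–(1.000,1.171)
cell (0,2): code 1100 → (0.051,3.000)–(0.035,2.000)
cell (0,3): code 1000 → (1.000,3.797)–(0.051,3.000)
cell (1,1): code 0110 → (1.000,1.171)–(2.000,1.356)
cell (1,3): code 1001 → (2.000,3.614)–(1.000,3.797)
cell (2,1): code 0010 → (2.000,1.356)–(2.568,2.000)
cell (2,2): code 0011 → (2.568,2.000)–(2.551,3.000)
cell (2,3): code 0001 → (2.551,3.000)–(2.000,3.614)
cell (4,0): code 0100 → (4.776,1.000)–(5.000,0.668)
cell (4,1): code 1000 → (5.000,1.343)–(4.776,1.000)
cell (5,0): code 0110 → (5.000,0.668)–(6.000,0.393)
cell (5,1): code 1001 → (6.000,1.621)–(5.000,1.343)
cell (6,0): code 0010 → (6.000,0.393)–(6.441,1.000)
cell (6,1): code 0001 → (6.441,1.000)–(6.000,1.621)
total: 14 segments, chained into 2 closed loop(s), length Σ = 12.626589

segments=14 loops=2 length=12.627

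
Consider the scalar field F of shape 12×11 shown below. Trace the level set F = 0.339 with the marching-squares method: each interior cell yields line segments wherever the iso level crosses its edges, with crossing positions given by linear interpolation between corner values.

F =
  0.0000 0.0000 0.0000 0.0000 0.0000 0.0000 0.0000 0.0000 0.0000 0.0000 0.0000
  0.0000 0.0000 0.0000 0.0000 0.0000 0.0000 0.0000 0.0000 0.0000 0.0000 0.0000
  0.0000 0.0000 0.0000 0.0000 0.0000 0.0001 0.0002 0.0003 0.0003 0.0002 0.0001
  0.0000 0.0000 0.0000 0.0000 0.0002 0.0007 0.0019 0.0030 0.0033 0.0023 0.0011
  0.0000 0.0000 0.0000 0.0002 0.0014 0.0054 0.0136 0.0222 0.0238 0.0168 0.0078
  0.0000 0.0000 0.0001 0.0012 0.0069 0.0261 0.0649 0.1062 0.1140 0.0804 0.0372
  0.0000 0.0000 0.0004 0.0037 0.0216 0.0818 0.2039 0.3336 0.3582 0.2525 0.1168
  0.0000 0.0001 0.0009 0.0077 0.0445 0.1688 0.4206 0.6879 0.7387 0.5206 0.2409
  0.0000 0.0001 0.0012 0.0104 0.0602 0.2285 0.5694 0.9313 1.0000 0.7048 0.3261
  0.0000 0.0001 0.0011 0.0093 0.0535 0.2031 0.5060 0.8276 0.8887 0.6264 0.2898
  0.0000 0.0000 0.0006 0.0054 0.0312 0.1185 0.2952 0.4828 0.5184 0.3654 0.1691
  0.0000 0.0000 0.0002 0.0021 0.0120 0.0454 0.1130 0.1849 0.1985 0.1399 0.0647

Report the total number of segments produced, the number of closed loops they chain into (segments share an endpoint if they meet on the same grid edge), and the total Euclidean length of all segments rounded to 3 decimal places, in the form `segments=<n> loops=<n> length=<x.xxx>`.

segments=18 loops=1 length=14.501

cell (5,7): code 0100 → (5.921,8.000)–(6.000,7.220)
cell (5,8): code 1000 → (6.000,8.182)–(5.921,8.000)
cell (6,5): code 0100 → (6.623,6.000)–(7.000,5.676)
cell (6,6): code 1100 → (6.015,7.000)–(6.623,6.000)
cell (6,7): code 1110 → (6.000,7.220)–(6.015,7.000)
cell (6,8): code 1101 → (6.323,9.000)–(6.000,8.182)
cell (6,9): code 1000 → (7.000,9.649)–(6.323,9.000)
cell (7,5): code 0110 → (7.000,5.676)–(8.000,5.324)
cell (7,9): code 1001 → (8.000,9.966)–(7.000,9.649)
cell (8,5): code 0110 → (8.000,5.324)–(9.000,5.449)
cell (8,9): code 1001 → (9.000,9.854)–(8.000,9.966)
cell (9,5): code 0010 → (9.000,5.449)–(9.792,6.000)
cell (9,6): code 0111 → (9.792,6.000)–(10.000,6.233)
cell (9,9): code 1001 → (10.000,9.134)–(9.000,9.854)
cell (10,6): code 0010 → (10.000,6.233)–(10.483,7.000)
cell (10,7): code 0011 → (10.483,7.000)–(10.561,8.000)
cell (10,8): code 0011 → (10.561,8.000)–(10.117,9.000)
cell (10,9): code 0001 → (10.117,9.000)–(10.000,9.134)
total: 18 segments, chained into 1 closed loop(s), length Σ = 14.501396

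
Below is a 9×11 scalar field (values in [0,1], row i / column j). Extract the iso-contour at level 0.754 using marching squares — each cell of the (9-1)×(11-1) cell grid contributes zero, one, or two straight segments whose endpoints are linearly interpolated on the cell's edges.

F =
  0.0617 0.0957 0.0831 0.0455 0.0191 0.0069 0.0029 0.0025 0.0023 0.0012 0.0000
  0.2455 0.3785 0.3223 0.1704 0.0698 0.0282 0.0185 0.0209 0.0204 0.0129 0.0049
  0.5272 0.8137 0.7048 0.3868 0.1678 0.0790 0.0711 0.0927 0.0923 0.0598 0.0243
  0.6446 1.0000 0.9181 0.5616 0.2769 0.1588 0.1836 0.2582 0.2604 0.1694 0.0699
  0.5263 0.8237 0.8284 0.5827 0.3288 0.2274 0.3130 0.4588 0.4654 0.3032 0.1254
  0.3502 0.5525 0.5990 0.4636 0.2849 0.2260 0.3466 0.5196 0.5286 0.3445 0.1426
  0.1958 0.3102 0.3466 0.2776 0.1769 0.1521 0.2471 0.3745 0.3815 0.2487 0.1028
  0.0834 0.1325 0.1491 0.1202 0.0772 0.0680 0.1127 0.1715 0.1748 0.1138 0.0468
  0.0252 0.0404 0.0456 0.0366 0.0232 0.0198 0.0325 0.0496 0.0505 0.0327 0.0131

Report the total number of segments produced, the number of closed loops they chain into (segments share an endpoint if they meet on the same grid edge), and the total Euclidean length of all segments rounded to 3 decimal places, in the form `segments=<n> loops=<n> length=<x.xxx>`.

segments=10 loops=1 length=7.235

cell (1,0): code 0100 → (1.863,1.000)–(2.000,0.792)
cell (1,1): code 1000 → (2.000,1.548)–(1.863,1.000)
cell (2,0): code 0110 → (2.000,0.792)–(3.000,0.308)
cell (2,1): code 1101 → (2.231,2.000)–(2.000,1.548)
cell (2,2): code 1000 → (3.000,2.460)–(2.231,2.000)
cell (3,0): code 0110 → (3.000,0.308)–(4.000,0.766)
cell (3,2): code 1001 → (4.000,2.303)–(3.000,2.460)
cell (4,0): code 0010 → (4.000,0.766)–(4.257,1.000)
cell (4,1): code 0011 → (4.257,1.000)–(4.324,2.000)
cell (4,2): code 0001 → (4.324,2.000)–(4.000,2.303)
total: 10 segments, chained into 1 closed loop(s), length Σ = 7.235206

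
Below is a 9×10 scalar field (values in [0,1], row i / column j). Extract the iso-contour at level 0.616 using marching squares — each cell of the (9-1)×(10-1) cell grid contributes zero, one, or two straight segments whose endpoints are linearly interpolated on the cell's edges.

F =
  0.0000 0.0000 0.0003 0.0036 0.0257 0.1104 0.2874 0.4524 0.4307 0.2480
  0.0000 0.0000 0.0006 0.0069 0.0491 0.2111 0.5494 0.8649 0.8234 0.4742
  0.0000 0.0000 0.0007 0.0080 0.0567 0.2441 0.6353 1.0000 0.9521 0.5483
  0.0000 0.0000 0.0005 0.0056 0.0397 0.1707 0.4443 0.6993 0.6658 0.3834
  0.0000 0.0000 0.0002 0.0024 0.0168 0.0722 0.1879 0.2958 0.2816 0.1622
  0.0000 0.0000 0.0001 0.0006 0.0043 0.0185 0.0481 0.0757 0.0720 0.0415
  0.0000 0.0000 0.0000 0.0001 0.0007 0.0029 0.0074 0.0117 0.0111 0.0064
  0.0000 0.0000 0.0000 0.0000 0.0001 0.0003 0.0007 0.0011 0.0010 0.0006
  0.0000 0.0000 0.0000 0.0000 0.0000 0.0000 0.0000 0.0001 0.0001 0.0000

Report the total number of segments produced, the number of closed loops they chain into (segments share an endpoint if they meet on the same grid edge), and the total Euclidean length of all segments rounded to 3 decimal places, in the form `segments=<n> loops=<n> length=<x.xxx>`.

cell (0,6): code 0100 → (0.397,7.000)–(1.000,6.211)
cell (0,7): code 1100 → (0.472,8.000)–(0.397,7.000)
cell (0,8): code 1000 → (1.000,8.594)–(0.472,8.000)
cell (1,5): code 0100 → (1.775,6.000)–(2.000,5.951)
cell (1,6): code 1110 → (1.000,6.211)–(1.775,6.000)
cell (1,8): code 1001 → (2.000,8.832)–(1.000,8.594)
cell (2,5): code 0010 → (2.000,5.951)–(2.101,6.000)
cell (2,6): code 0111 → (2.101,6.000)–(3.000,6.673)
cell (2,8): code 1001 → (3.000,8.176)–(2.000,8.832)
cell (3,6): code 0010 → (3.000,6.673)–(3.206,7.000)
cell (3,7): code 0011 → (3.206,7.000)–(3.130,8.000)
cell (3,8): code 0001 → (3.130,8.000)–(3.000,8.176)
total: 12 segments, chained into 1 closed loop(s), length Σ = 8.892234

segments=12 loops=1 length=8.892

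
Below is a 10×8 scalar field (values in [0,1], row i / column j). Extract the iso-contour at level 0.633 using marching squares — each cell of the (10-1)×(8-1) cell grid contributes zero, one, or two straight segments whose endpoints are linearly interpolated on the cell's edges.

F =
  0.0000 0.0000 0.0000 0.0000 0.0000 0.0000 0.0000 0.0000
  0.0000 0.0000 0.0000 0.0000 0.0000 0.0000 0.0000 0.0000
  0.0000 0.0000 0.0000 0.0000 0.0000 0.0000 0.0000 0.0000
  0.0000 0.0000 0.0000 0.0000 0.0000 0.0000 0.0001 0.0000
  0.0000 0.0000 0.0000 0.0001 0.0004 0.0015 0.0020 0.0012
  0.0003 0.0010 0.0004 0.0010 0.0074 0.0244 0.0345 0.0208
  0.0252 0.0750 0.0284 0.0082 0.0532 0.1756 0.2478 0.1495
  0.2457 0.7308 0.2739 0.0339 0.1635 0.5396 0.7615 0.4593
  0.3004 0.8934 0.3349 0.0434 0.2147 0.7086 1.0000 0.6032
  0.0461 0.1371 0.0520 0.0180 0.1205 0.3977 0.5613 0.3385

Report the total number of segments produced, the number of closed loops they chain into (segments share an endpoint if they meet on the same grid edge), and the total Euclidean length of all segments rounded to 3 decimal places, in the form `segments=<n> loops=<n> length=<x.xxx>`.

segments=14 loops=2 length=9.815

cell (6,0): code 0100 → (6.851,1.000)–(7.000,0.798)
cell (6,1): code 1000 → (7.000,1.214)–(6.851,1.000)
cell (6,5): code 0100 → (6.750,6.000)–(7.000,5.421)
cell (6,6): code 1000 → (7.000,6.425)–(6.750,6.000)
cell (7,0): code 0110 → (7.000,0.798)–(8.000,0.561)
cell (7,1): code 1001 → (8.000,1.466)–(7.000,1.214)
cell (7,4): code 0100 → (7.553,5.000)–(8.000,4.847)
cell (7,5): code 1110 → (7.000,5.421)–(7.553,5.000)
cell (7,6): code 1001 → (8.000,6.925)–(7.000,6.425)
cell (8,0): code 0010 → (8.000,0.561)–(8.344,1.000)
cell (8,1): code 0001 → (8.344,1.000)–(8.000,1.466)
cell (8,4): code 0010 → (8.000,4.847)–(8.243,5.000)
cell (8,5): code 0011 → (8.243,5.000)–(8.837,6.000)
cell (8,6): code 0001 → (8.837,6.000)–(8.000,6.925)
total: 14 segments, chained into 2 closed loop(s), length Σ = 9.815169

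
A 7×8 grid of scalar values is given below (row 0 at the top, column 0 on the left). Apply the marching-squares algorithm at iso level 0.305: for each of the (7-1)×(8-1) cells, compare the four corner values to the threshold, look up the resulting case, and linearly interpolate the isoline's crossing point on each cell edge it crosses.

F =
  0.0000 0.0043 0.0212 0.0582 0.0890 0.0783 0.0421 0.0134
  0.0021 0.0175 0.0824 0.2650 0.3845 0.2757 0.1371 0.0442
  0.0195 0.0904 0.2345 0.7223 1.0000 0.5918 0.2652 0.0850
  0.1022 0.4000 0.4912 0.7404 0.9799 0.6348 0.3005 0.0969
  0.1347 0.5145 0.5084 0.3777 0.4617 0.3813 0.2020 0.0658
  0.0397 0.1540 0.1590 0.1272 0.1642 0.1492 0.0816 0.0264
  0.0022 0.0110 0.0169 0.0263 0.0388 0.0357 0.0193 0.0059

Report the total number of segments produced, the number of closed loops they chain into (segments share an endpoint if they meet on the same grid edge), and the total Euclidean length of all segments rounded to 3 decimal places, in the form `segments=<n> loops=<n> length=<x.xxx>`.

segments=18 loops=1 length=15.084

cell (0,3): code 0100 → (0.731,4.000)–(1.000,3.335)
cell (0,4): code 1000 → (1.000,4.731)–(0.731,4.000)
cell (1,2): code 0100 → (1.087,3.000)–(2.000,2.145)
cell (1,3): code 1110 → (1.000,3.335)–(1.087,3.000)
cell (1,4): code 1101 → (1.093,5.000)–(1.000,4.731)
cell (1,5): code 1000 → (2.000,5.878)–(1.093,5.000)
cell (2,0): code 0100 → (2.693,1.000)–(3.000,0.681)
cell (2,1): code 1100 → (2.275,2.000)–(2.693,1.000)
cell (2,2): code 1110 → (2.000,2.145)–(2.275,2.000)
cell (2,5): code 1001 → (3.000,5.987)–(2.000,5.878)
cell (3,0): code 0110 → (3.000,0.681)–(4.000,0.448)
cell (3,5): code 1001 → (4.000,5.426)–(3.000,5.987)
cell (4,0): code 0010 → (4.000,0.448)–(4.581,1.000)
cell (4,1): code 0011 → (4.581,1.000)–(4.582,2.000)
cell (4,2): code 0011 → (4.582,2.000)–(4.290,3.000)
cell (4,3): code 0011 → (4.290,3.000)–(4.527,4.000)
cell (4,4): code 0011 → (4.527,4.000)–(4.329,5.000)
cell (4,5): code 0001 → (4.329,5.000)–(4.000,5.426)
total: 18 segments, chained into 1 closed loop(s), length Σ = 15.084422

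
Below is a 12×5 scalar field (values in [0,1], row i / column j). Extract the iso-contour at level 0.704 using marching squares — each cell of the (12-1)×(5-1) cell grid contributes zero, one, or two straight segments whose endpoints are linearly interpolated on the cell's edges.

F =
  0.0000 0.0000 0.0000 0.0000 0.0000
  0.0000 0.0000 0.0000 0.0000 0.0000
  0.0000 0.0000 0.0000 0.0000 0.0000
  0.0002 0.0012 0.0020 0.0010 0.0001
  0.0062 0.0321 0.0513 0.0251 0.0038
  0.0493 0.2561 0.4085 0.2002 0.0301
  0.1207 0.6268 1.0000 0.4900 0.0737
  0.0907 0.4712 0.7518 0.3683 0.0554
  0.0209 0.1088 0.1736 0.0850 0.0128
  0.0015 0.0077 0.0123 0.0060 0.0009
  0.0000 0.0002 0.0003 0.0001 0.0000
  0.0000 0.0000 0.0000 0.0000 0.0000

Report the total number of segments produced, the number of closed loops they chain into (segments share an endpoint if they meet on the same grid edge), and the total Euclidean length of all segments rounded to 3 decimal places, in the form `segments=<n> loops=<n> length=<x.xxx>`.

segments=6 loops=1 length=4.320

cell (5,1): code 0100 → (5.500,2.000)–(6.000,1.207)
cell (5,2): code 1000 → (6.000,2.580)–(5.500,2.000)
cell (6,1): code 0110 → (6.000,1.207)–(7.000,1.830)
cell (6,2): code 1001 → (7.000,2.125)–(6.000,2.580)
cell (7,1): code 0010 → (7.000,1.830)–(7.083,2.000)
cell (7,2): code 0001 → (7.083,2.000)–(7.000,2.125)
total: 6 segments, chained into 1 closed loop(s), length Σ = 4.320106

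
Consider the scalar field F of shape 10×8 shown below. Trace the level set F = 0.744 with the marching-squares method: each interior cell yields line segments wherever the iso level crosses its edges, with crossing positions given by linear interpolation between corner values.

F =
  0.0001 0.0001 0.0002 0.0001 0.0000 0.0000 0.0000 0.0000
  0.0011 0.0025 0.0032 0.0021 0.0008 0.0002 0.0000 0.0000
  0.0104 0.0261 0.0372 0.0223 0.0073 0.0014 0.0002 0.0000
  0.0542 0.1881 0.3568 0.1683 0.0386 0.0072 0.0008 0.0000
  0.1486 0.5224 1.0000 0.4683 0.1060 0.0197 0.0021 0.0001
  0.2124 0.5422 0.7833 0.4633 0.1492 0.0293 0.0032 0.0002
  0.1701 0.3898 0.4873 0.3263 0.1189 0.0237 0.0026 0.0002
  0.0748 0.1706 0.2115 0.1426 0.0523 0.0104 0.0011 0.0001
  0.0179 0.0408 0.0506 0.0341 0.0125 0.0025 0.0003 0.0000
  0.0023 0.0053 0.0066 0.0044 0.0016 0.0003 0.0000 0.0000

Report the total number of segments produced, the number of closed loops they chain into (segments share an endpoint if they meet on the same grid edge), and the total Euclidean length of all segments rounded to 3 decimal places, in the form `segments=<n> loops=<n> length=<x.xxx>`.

segments=6 loops=1 length=3.813

cell (3,1): code 0100 → (3.602,2.000)–(4.000,1.464)
cell (3,2): code 1000 → (4.000,2.481)–(3.602,2.000)
cell (4,1): code 0110 → (4.000,1.464)–(5.000,1.837)
cell (4,2): code 1001 → (5.000,2.123)–(4.000,2.481)
cell (5,1): code 0010 → (5.000,1.837)–(5.133,2.000)
cell (5,2): code 0001 → (5.133,2.000)–(5.000,2.123)
total: 6 segments, chained into 1 closed loop(s), length Σ = 3.813080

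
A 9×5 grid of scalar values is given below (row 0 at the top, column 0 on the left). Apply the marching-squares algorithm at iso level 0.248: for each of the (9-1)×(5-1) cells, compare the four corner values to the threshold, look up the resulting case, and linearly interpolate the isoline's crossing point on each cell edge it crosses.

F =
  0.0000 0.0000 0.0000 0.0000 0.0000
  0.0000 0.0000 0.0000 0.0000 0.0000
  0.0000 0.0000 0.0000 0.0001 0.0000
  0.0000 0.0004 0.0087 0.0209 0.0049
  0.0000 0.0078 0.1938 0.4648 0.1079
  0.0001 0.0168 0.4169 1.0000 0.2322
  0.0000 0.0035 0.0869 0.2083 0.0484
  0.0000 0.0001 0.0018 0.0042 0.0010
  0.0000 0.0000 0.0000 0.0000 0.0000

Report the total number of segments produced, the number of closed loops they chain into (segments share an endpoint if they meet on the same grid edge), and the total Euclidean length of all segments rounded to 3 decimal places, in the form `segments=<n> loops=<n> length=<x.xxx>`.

cell (3,2): code 0100 → (3.512,3.000)–(4.000,2.200)
cell (3,3): code 1000 → (4.000,3.607)–(3.512,3.000)
cell (4,1): code 0100 → (4.243,2.000)–(5.000,1.578)
cell (4,2): code 1110 → (4.000,2.200)–(4.243,2.000)
cell (4,3): code 1001 → (5.000,3.979)–(4.000,3.607)
cell (5,1): code 0010 → (5.000,1.578)–(5.512,2.000)
cell (5,2): code 0011 → (5.512,2.000)–(5.950,3.000)
cell (5,3): code 0001 → (5.950,3.000)–(5.000,3.979)
total: 8 segments, chained into 1 closed loop(s), length Σ = 7.084704

segments=8 loops=1 length=7.085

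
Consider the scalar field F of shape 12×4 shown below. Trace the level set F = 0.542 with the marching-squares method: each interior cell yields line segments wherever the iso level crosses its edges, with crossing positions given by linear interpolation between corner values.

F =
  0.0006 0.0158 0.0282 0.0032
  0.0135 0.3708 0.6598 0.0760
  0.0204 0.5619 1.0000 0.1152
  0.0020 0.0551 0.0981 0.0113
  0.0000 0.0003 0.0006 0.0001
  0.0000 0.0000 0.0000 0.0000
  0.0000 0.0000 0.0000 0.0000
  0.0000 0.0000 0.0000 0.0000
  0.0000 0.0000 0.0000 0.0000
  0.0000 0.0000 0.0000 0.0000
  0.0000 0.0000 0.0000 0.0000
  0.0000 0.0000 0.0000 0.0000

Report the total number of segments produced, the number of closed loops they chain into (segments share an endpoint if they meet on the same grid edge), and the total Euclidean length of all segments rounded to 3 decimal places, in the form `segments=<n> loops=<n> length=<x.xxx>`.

segments=8 loops=1 length=4.839

cell (0,1): code 0100 → (0.813,2.000)–(1.000,1.592)
cell (0,2): code 1000 → (1.000,2.202)–(0.813,2.000)
cell (1,0): code 0100 → (1.896,1.000)–(2.000,0.963)
cell (1,1): code 1110 → (1.000,1.592)–(1.896,1.000)
cell (1,2): code 1001 → (2.000,2.518)–(1.000,2.202)
cell (2,0): code 0010 → (2.000,0.963)–(2.039,1.000)
cell (2,1): code 0011 → (2.039,1.000)–(2.508,2.000)
cell (2,2): code 0001 → (2.508,2.000)–(2.000,2.518)
total: 8 segments, chained into 1 closed loop(s), length Σ = 4.839410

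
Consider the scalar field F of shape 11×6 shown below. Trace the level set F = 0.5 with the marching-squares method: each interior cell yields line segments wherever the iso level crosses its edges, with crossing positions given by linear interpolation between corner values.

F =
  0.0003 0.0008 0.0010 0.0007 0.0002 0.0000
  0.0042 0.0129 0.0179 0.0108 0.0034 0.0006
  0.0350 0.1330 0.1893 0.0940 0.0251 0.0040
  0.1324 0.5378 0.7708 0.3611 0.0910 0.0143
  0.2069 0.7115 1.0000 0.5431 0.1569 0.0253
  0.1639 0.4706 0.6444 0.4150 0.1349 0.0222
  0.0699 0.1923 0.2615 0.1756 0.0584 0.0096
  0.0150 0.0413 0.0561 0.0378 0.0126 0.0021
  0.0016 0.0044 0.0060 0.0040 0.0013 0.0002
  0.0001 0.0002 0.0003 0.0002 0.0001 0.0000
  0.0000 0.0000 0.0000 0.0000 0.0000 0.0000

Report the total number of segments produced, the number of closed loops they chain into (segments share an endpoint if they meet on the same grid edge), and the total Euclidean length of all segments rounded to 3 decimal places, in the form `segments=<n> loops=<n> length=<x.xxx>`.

cell (2,0): code 0100 → (2.907,1.000)–(3.000,0.907)
cell (2,1): code 1100 → (2.534,2.000)–(2.907,1.000)
cell (2,2): code 1000 → (3.000,2.661)–(2.534,2.000)
cell (3,0): code 0110 → (3.000,0.907)–(4.000,0.581)
cell (3,2): code 1101 → (3.763,3.000)–(3.000,2.661)
cell (3,3): code 1000 → (4.000,3.112)–(3.763,3.000)
cell (4,0): code 0010 → (4.000,0.581)–(4.878,1.000)
cell (4,1): code 0111 → (4.878,1.000)–(5.000,1.169)
cell (4,2): code 1011 → (5.000,2.629)–(4.336,3.000)
cell (4,3): code 0001 → (4.336,3.000)–(4.000,3.112)
cell (5,1): code 0010 → (5.000,1.169)–(5.377,2.000)
cell (5,2): code 0001 → (5.377,2.000)–(5.000,2.629)
total: 12 segments, chained into 1 closed loop(s), length Σ = 8.098384

segments=12 loops=1 length=8.098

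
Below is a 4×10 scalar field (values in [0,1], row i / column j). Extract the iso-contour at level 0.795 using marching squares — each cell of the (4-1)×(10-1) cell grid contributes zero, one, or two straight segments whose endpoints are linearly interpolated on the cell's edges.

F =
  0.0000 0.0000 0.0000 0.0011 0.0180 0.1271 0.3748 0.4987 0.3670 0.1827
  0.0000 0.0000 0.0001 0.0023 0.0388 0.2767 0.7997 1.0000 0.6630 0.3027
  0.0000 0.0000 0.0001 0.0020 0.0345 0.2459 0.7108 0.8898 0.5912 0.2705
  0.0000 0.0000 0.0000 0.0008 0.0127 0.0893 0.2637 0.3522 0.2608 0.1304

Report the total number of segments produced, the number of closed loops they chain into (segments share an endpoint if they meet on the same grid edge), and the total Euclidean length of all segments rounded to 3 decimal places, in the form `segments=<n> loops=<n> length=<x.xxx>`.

segments=8 loops=1 length=4.897

cell (0,5): code 0100 → (0.989,6.000)–(1.000,5.991)
cell (0,6): code 1100 → (0.591,7.000)–(0.989,6.000)
cell (0,7): code 1000 → (1.000,7.608)–(0.591,7.000)
cell (1,5): code 0010 → (1.000,5.991)–(1.053,6.000)
cell (1,6): code 0111 → (1.053,6.000)–(2.000,6.470)
cell (1,7): code 1001 → (2.000,7.317)–(1.000,7.608)
cell (2,6): code 0010 → (2.000,6.470)–(2.176,7.000)
cell (2,7): code 0001 → (2.176,7.000)–(2.000,7.317)
total: 8 segments, chained into 1 closed loop(s), length Σ = 4.897413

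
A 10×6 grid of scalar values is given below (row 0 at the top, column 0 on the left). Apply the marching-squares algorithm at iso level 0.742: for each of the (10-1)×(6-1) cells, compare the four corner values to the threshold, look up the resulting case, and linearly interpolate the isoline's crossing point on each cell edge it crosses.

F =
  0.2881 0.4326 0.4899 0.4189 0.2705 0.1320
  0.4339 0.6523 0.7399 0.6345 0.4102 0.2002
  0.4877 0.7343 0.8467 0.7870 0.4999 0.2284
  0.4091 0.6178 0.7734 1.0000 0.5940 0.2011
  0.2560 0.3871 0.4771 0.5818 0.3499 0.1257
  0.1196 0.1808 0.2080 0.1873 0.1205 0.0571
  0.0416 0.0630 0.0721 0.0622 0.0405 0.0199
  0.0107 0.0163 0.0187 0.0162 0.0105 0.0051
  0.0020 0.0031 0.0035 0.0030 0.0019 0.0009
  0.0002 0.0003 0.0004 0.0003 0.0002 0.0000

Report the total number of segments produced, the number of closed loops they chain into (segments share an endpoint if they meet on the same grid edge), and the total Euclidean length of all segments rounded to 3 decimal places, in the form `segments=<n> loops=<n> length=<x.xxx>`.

cell (1,1): code 0100 → (1.020,2.000)–(2.000,1.069)
cell (1,2): code 1100 → (1.705,3.000)–(1.020,2.000)
cell (1,3): code 1000 → (2.000,3.157)–(1.705,3.000)
cell (2,1): code 0110 → (2.000,1.069)–(3.000,1.798)
cell (2,3): code 1001 → (3.000,3.635)–(2.000,3.157)
cell (3,1): code 0010 → (3.000,1.798)–(3.106,2.000)
cell (3,2): code 0011 → (3.106,2.000)–(3.617,3.000)
cell (3,3): code 0001 → (3.617,3.000)–(3.000,3.635)
total: 8 segments, chained into 1 closed loop(s), length Σ = 7.481890

segments=8 loops=1 length=7.482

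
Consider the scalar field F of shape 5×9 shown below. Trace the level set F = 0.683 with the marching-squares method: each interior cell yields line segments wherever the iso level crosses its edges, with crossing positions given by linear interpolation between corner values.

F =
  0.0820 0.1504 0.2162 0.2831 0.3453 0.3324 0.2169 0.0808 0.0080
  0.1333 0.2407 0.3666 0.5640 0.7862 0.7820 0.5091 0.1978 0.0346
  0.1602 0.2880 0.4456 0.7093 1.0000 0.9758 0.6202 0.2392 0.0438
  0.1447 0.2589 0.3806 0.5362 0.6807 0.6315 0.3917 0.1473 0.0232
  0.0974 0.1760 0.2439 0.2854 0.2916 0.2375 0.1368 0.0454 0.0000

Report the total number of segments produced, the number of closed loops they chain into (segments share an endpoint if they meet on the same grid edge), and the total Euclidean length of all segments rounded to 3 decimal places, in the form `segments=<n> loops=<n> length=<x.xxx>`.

cell (0,3): code 0100 → (0.766,4.000)–(1.000,3.536)
cell (0,4): code 1100 → (0.780,5.000)–(0.766,4.000)
cell (0,5): code 1000 → (1.000,5.363)–(0.780,5.000)
cell (1,2): code 0100 → (1.819,3.000)–(2.000,2.900)
cell (1,3): code 1110 → (1.000,3.536)–(1.819,3.000)
cell (1,5): code 1001 → (2.000,5.823)–(1.000,5.363)
cell (2,2): code 0010 → (2.000,2.900)–(2.152,3.000)
cell (2,3): code 0011 → (2.152,3.000)–(2.993,4.000)
cell (2,4): code 0011 → (2.993,4.000)–(2.850,5.000)
cell (2,5): code 0001 → (2.850,5.000)–(2.000,5.823)
total: 10 segments, chained into 1 closed loop(s), length Σ = 7.912859

segments=10 loops=1 length=7.913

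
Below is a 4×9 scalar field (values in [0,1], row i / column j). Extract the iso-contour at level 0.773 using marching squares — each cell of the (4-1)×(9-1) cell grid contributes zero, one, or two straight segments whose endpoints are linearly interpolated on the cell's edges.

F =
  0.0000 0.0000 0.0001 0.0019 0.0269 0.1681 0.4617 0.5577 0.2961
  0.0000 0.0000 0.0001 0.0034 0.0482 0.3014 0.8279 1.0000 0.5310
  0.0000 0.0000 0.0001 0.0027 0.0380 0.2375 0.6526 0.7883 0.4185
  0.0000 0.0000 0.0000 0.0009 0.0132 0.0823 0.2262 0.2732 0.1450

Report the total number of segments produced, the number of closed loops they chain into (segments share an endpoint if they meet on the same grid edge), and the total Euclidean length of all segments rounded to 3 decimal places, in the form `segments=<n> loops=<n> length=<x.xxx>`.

segments=8 loops=1 length=4.665

cell (0,5): code 0100 → (0.850,6.000)–(1.000,5.896)
cell (0,6): code 1100 → (0.487,7.000)–(0.850,6.000)
cell (0,7): code 1000 → (1.000,7.484)–(0.487,7.000)
cell (1,5): code 0010 → (1.000,5.896)–(1.313,6.000)
cell (1,6): code 0111 → (1.313,6.000)–(2.000,6.887)
cell (1,7): code 1001 → (2.000,7.041)–(1.000,7.484)
cell (2,6): code 0010 → (2.000,6.887)–(2.030,7.000)
cell (2,7): code 0001 → (2.030,7.000)–(2.000,7.041)
total: 8 segments, chained into 1 closed loop(s), length Σ = 4.665238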